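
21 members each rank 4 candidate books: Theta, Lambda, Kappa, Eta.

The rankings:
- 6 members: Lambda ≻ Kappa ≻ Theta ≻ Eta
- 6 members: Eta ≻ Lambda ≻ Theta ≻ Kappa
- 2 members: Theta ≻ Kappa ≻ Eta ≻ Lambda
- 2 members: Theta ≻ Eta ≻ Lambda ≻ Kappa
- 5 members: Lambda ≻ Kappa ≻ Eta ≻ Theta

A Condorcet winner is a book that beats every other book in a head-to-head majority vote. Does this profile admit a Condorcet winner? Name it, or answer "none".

Lambda

Check each pair by majority over 21 ballots:
Theta–Lambda: Lambda 17–4.
Theta vs Kappa: Kappa, 11–10.
Theta–Eta: Eta 11–10.
Lambda vs Kappa: Lambda, 19–2.
Lambda vs Eta: Lambda, 11–10.
Kappa–Eta: Kappa 13–8.
Only Lambda has no losses; Lambda is the Condorcet winner.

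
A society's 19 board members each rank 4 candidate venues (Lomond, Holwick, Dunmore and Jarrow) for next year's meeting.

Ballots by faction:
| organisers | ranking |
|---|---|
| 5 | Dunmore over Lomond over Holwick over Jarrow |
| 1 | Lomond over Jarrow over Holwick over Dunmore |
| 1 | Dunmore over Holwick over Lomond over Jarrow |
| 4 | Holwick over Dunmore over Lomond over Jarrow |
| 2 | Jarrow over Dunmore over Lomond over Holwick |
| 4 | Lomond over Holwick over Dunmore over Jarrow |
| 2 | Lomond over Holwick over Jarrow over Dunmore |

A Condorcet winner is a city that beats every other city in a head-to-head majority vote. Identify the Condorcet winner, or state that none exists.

none

Check each pair by majority over 19 ballots:
Lomond–Holwick: Lomond 14–5.
Lomond vs Dunmore: Dunmore wins 12–7.
Lomond vs Jarrow: Lomond, 17–2.
Holwick vs Dunmore: Holwick wins 11–8.
Holwick–Jarrow: Holwick 16–3.
Dunmore–Jarrow: Dunmore 14–5.
Each city drops at least one matchup (Lomond loses to Dunmore; Holwick loses to Lomond; Dunmore loses to Holwick; Jarrow loses to Lomond); the cycle Lomond > Holwick > Dunmore > Lomond rules out a Condorcet winner.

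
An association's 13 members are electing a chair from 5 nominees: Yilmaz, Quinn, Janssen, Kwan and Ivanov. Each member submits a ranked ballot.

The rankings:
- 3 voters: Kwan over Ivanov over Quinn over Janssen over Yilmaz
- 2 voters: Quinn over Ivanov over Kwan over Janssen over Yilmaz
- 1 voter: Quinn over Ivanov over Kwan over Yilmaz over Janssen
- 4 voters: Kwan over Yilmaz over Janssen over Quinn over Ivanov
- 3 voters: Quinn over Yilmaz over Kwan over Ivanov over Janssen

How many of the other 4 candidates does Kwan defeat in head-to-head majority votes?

Kwan against each rival (13 voters):
Kwan vs Yilmaz: Kwan wins 10–3.
Kwan vs Quinn: Kwan wins 7–6.
Kwan vs Janssen: Kwan preferred on 3+2+1+4+3 = 13 ballots; Kwan wins 13–0.
Kwan vs Ivanov: Kwan wins 10–3.
Kwan beats Yilmaz, Quinn, Janssen, Ivanov — 4 pairwise wins.

4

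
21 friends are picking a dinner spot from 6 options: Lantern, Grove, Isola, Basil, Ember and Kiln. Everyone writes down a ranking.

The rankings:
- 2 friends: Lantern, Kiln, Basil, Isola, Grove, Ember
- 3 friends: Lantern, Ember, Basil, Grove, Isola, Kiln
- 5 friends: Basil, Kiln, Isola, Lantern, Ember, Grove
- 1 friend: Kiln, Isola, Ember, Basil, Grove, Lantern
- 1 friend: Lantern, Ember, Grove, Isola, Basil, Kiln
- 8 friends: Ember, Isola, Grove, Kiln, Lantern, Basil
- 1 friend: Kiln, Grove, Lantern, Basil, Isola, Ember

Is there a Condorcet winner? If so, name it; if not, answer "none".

none

Head-to-head results (21 friends):
Lantern vs Grove: Lantern preferred on 2+3+5+1 = 11 ballots; Lantern wins 11–10.
Lantern vs Isola: Isola wins 14–7.
Lantern–Basil: Lantern 15–6.
Lantern vs Ember: Lantern is ranked higher on 2+3+5+1+1 = 12 ballots, Ember on 9. Lantern wins 12–9.
Lantern vs Kiln: 2+3+1 = 6 for Lantern, 15 for Kiln — Kiln by 15–6.
Grove vs Isola: Grove preferred on 3+1+1 = 5 ballots; Isola wins 16–5.
Grove vs Basil: Grove is ranked higher on 1+8+1 = 10 ballots, Basil on 11. Basil wins 11–10.
Grove vs Ember: Ember, 18–3.
Grove vs Kiln: Grove wins 12–9.
Isola vs Basil: 10 to 11, Basil.
Isola vs Ember: Isola is ranked higher on 2+5+1+1 = 9 ballots, Ember on 12. Ember wins 12–9.
Isola vs Kiln: Isola wins 12–9.
Basil vs Ember: Basil preferred on 2+5+1 = 8 ballots; Ember wins 13–8.
Basil vs Kiln: Basil is ranked higher on 3+5+1 = 9 ballots, Kiln on 12. Kiln wins 12–9.
Ember vs Kiln: 3+1+8 = 12 for Ember, 9 for Kiln — Ember by 12–9.
Each restaurant drops at least one matchup (Lantern loses to Isola; Grove loses to Lantern; Isola loses to Basil; Basil loses to Lantern; Ember loses to Lantern; Kiln loses to Grove); the cycle Lantern > Grove > Kiln > Lantern rules out a Condorcet winner.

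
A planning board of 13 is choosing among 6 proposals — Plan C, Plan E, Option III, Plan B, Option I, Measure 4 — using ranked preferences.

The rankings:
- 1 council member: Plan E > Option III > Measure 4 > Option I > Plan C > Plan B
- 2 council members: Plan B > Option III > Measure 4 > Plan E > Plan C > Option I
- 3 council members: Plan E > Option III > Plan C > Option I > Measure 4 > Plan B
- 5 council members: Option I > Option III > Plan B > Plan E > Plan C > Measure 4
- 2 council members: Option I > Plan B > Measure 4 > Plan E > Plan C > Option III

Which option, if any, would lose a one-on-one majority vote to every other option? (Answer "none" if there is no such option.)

Pairwise majorities:
Plan C vs Plan E: Plan C is ranked higher on 0 ballots, Plan E on 13. Plan E wins 13–0.
Plan C vs Option III: 2 to 11, Option III.
Plan C vs Plan B: Plan C is ranked higher on 1+3 = 4 ballots, Plan B on 9. Plan B wins 9–4.
Plan C vs Option I: 2+3 = 5 for Plan C, 8 for Option I — Option I by 8–5.
Plan C–Measure 4: Plan C 8–5.
Plan E vs Option III: 1+3+2 = 6 for Plan E, 7 for Option III — Option III by 7–6.
Plan E vs Plan B: 1+3 = 4 for Plan E, 9 for Plan B — Plan B by 9–4.
Plan E vs Option I: Plan E preferred on 1+2+3 = 6 ballots; Option I wins 7–6.
Plan E vs Measure 4: 1+3+5 = 9 for Plan E, 4 for Measure 4 — Plan E by 9–4.
Option III vs Plan B: Option III preferred on 1+3+5 = 9 ballots; Option III wins 9–4.
Option III vs Option I: 1+2+3 = 6 for Option III, 7 for Option I — Option I by 7–6.
Option III vs Measure 4: Option III, 11–2.
Plan B vs Option I: Plan B is ranked higher on 2 ballots, Option I on 11. Option I wins 11–2.
Plan B vs Measure 4: 2+5+2 = 9 for Plan B, 4 for Measure 4 — Plan B by 9–4.
Option I vs Measure 4: Option I is ranked higher on 3+5+2 = 10 ballots, Measure 4 on 3. Option I wins 10–3.
Only Measure 4 has no wins; Measure 4 is the Condorcet loser.

Measure 4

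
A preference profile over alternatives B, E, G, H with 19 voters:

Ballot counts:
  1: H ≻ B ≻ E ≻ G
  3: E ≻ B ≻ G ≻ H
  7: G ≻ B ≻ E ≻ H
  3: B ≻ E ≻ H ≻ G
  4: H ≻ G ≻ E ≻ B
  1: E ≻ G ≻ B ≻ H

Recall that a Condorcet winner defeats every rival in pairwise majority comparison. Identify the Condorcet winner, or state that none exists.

Head-to-head results (19 voters):
B vs E: 11 to 8, B.
B vs G: 1+3+3 = 7 for B, 12 for G — G by 12–7.
B vs H: B is ranked higher on 3+7+3+1 = 14 ballots, H on 5. B wins 14–5.
E vs G: E preferred on 1+3+3+1 = 8 ballots; G wins 11–8.
E vs H: E is ranked higher on 3+7+3+1 = 14 ballots, H on 5. E wins 14–5.
G vs H: 3+7+1 = 11 for G, 8 for H — G by 11–8.
G beats each of B, E, H — G is the Condorcet winner.

G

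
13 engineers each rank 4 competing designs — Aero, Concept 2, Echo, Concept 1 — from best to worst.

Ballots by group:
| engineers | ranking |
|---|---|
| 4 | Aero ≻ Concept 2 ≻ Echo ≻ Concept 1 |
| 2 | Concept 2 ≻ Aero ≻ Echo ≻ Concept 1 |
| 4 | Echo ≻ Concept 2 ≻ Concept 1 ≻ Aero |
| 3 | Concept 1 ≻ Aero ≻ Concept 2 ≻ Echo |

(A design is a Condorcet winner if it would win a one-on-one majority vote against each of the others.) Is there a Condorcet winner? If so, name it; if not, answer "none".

Head-to-head results (13 engineers):
Aero vs Concept 2: Aero preferred on 4+3 = 7 ballots; Aero wins 7–6.
Aero vs Echo: 4+2+3 = 9 for Aero, 4 for Echo — Aero by 9–4.
Aero vs Concept 1: Aero is ranked higher on 4+2 = 6 ballots, Concept 1 on 7. Concept 1 wins 7–6.
Concept 2 vs Echo: Concept 2 preferred on 4+2+3 = 9 ballots; Concept 2 wins 9–4.
Concept 2 vs Concept 1: 10 to 3, Concept 2.
Echo vs Concept 1: Echo is ranked higher on 4+2+4 = 10 ballots, Concept 1 on 3. Echo wins 10–3.
Each design drops at least one matchup (Aero loses to Concept 1; Concept 2 loses to Aero; Echo loses to Aero; Concept 1 loses to Concept 2); the cycle Aero > Concept 2 > Concept 1 > Aero rules out a Condorcet winner.

none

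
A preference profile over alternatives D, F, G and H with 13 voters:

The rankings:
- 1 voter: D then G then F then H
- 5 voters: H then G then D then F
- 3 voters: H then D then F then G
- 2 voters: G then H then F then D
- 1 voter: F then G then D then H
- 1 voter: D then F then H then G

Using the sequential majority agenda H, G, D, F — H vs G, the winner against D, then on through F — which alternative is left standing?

H

Round 1: H vs G — 9–4, H advances.
Round 2: H vs D — 10–3, H advances.
Round 3: H vs F — 10–3, H advances.
The agenda winner is H.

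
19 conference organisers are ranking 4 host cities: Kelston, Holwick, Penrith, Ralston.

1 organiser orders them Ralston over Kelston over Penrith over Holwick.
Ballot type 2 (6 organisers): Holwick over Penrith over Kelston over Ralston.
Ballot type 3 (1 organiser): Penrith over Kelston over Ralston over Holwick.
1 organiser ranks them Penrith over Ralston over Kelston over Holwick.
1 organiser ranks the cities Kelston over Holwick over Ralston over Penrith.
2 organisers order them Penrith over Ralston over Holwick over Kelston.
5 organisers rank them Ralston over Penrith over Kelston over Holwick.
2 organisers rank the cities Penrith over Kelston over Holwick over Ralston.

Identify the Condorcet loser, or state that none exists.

Holwick

Pairwise majorities:
Kelston vs Holwick: 11 to 8, Kelston.
Kelston vs Penrith: Kelston preferred on 1+1 = 2 ballots; Penrith wins 17–2.
Kelston–Ralston: Kelston 10–9.
Holwick vs Penrith: Penrith wins 12–7.
Holwick vs Ralston: Ralston wins 10–9.
Penrith–Ralston: Penrith 12–7.
Holwick is beaten in every head-to-head and is the Condorcet loser.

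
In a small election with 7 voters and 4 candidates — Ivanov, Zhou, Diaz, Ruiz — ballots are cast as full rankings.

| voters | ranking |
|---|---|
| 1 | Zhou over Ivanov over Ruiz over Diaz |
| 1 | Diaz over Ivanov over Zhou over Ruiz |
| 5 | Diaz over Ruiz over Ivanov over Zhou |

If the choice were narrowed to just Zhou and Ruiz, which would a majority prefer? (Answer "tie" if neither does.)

Ballots ranking Zhou above Ruiz: 1 + 1 = 2.
Ballots ranking Ruiz above Zhou: 7 − 2 = 5.
Ruiz wins the head-to-head 5–2.

Ruiz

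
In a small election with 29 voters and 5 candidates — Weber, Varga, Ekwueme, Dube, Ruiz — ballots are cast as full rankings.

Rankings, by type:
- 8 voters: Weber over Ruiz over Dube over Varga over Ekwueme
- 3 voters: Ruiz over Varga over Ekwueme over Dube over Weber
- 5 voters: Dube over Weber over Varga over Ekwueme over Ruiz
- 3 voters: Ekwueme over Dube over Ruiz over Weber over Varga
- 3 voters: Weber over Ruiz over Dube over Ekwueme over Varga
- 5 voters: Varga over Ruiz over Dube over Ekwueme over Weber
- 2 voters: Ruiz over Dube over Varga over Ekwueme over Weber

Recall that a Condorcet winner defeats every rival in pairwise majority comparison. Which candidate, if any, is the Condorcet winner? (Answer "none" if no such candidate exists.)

none

Head-to-head results (29 voters):
Weber vs Varga: Weber preferred on 8+5+3+3 = 19 ballots; Weber wins 19–10.
Weber vs Ekwueme: 16 to 13, Weber.
Weber vs Dube: 11 to 18, Dube.
Weber vs Ruiz: Weber preferred on 8+5+3 = 16 ballots; Weber wins 16–13.
Varga vs Ekwueme: Varga preferred on 8+3+5+5+2 = 23 ballots; Varga wins 23–6.
Varga vs Dube: 8 to 21, Dube.
Varga vs Ruiz: 5+5 = 10 for Varga, 19 for Ruiz — Ruiz by 19–10.
Ekwueme vs Dube: Ekwueme is ranked higher on 3+3 = 6 ballots, Dube on 23. Dube wins 23–6.
Ekwueme vs Ruiz: 5+3 = 8 for Ekwueme, 21 for Ruiz — Ruiz by 21–8.
Dube vs Ruiz: Dube is ranked higher on 5+3 = 8 ballots, Ruiz on 21. Ruiz wins 21–8.
Each candidate drops at least one matchup (Weber loses to Dube; Varga loses to Weber; Ekwueme loses to Weber; Dube loses to Ruiz; Ruiz loses to Weber); the cycle Weber → Ruiz → Dube → Weber rules out a Condorcet winner.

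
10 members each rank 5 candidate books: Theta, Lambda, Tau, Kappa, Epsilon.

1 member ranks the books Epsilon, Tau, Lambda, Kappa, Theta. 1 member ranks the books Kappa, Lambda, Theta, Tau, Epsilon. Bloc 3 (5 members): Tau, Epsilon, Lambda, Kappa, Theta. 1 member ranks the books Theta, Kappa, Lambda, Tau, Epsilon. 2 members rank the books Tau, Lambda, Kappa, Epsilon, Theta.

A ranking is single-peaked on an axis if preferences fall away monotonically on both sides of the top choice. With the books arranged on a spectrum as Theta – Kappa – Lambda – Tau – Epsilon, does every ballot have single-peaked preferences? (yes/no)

yes

Axis positions: Theta=1, Kappa=2, Lambda=3, Tau=4, Epsilon=5.
Bloc 1 (peak Epsilon at position 5): ranking walks positions 5-4-3-2-1, expanding outward from the peak — single-peaked.
Bloc 2 (peak Kappa at position 2): ranking walks positions 2-3-1-4-5, expanding outward from the peak — single-peaked.
Bloc 3 (peak Tau at position 4): ranking walks positions 4-5-3-2-1, expanding outward from the peak — single-peaked.
Bloc 4 (peak Theta at position 1): ranking walks positions 1-2-3-4-5, expanding outward from the peak — single-peaked.
Bloc 5 (peak Tau at position 4): ranking walks positions 4-3-2-5-1, expanding outward from the peak — single-peaked.
Every ranking is single-peaked on this axis.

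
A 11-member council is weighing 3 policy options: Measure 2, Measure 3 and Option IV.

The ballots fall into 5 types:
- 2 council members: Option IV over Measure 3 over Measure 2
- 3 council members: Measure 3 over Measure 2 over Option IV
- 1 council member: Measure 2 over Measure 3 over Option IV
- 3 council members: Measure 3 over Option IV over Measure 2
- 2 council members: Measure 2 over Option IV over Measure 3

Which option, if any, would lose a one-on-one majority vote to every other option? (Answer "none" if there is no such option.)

Pairwise majorities:
Measure 2 vs Measure 3: Measure 3, 8–3.
Measure 2–Option IV: Measure 2 6–5.
Measure 3 vs Option IV: Measure 3 preferred on 3+1+3 = 7 ballots; Measure 3 wins 7–4.
Option IV is beaten in every head-to-head and is the Condorcet loser.

Option IV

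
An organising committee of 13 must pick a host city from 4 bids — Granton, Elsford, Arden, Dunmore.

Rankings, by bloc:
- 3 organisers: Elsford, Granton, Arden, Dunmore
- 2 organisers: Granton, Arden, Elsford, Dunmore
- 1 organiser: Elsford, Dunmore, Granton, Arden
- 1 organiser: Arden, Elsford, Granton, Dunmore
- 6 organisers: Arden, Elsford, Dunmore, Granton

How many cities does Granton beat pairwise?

0

Granton against each rival (13 organisers):
Granton vs Elsford: Elsford wins 11–2.
Granton vs Arden: Arden, 7–6.
Granton vs Dunmore: Dunmore, 7–6.
Granton beats no one; loses to Elsford, Arden, Dunmore — 0 pairwise wins.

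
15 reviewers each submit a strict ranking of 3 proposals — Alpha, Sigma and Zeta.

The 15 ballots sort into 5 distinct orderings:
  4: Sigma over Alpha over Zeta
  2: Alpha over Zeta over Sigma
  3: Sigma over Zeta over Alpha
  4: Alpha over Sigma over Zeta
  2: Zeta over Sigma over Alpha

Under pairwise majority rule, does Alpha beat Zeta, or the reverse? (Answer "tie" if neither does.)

Ballots ranking Alpha above Zeta: 4 + 2 + 4 = 10.
Ballots ranking Zeta above Alpha: 15 − 10 = 5.
Alpha wins the head-to-head 10–5.

Alpha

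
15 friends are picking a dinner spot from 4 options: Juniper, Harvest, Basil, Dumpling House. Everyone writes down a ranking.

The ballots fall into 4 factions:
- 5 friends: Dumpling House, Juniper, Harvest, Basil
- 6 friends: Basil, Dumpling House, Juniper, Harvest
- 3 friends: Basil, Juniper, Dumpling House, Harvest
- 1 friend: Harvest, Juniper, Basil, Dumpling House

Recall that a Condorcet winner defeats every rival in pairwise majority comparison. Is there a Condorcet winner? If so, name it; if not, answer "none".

Basil

Check each pair by majority over 15 ballots:
Juniper vs Harvest: Juniper, 14–1.
Juniper vs Basil: Basil wins 9–6.
Juniper vs Dumpling House: Dumpling House, 11–4.
Harvest vs Basil: Basil, 9–6.
Harvest vs Dumpling House: Dumpling House, 14–1.
Basil vs Dumpling House: Basil, 10–5.
Basil wins every pairwise contest, so Basil is the Condorcet winner.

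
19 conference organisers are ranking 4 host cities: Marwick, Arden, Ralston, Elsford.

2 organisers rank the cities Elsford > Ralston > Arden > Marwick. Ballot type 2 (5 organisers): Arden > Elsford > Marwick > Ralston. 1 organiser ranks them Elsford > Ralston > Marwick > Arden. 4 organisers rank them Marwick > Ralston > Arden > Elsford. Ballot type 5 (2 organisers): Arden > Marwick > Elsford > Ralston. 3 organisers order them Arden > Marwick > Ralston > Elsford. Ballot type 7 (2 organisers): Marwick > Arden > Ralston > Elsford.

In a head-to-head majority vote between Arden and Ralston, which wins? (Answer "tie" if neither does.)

Arden

Ballots ranking Arden above Ralston: 5 + 2 + 3 + 2 = 12.
Ballots ranking Ralston above Arden: 19 − 12 = 7.
Arden wins the head-to-head 12–7.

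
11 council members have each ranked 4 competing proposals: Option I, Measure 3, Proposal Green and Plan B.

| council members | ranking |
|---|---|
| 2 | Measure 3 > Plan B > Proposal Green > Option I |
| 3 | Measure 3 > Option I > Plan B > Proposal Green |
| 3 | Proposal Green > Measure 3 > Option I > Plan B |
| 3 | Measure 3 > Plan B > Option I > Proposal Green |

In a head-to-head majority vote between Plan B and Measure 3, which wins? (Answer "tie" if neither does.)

Measure 3

No ballot ranks Plan B above Measure 3: 0.
Ballots ranking Measure 3 above Plan B: 11 − 0 = 11.
Measure 3 wins the head-to-head 11–0.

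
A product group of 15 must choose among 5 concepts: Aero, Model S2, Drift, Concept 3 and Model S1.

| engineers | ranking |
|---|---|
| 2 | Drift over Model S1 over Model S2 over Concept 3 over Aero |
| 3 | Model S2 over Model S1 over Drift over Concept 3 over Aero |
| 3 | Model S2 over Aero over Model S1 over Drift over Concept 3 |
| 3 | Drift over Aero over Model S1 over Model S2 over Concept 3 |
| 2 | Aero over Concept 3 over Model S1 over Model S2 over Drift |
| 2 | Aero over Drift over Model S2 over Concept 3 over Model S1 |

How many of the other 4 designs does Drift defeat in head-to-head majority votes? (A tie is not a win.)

Drift against each rival (15 engineers):
Drift vs Aero: Drift preferred on 2+3+3 = 8 ballots; Drift wins 8–7.
Drift–Model S2: Model S2 8–7.
Drift vs Concept 3: Drift, 13–2.
Drift vs Model S1: Model S1, 8–7.
Drift beats Aero, Concept 3; loses to Model S2, Model S1 — 2 pairwise wins.

2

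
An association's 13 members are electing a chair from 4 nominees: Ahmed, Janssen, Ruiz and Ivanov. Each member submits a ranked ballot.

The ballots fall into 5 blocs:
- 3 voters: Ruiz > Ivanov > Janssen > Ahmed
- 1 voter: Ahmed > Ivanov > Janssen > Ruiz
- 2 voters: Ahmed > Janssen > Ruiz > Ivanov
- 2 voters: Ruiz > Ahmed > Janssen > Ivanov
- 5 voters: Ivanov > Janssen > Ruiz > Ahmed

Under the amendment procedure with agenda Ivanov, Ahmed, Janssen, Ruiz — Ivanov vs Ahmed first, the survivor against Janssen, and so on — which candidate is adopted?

Ruiz

Round 1: Ivanov vs Ahmed — 8–5, Ivanov advances.
Round 2: Ivanov vs Janssen — 9–4, Ivanov advances.
Round 3: Ivanov vs Ruiz — 6–7, Ruiz advances.
Ruiz survives the agenda.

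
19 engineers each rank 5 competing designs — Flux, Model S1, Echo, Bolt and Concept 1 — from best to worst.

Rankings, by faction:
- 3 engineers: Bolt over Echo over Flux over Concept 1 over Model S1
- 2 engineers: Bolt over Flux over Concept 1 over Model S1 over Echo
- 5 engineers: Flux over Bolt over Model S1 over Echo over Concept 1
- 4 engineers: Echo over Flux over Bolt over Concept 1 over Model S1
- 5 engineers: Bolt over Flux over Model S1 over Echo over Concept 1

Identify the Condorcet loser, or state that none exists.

Concept 1

Head-to-head results (19 engineers):
Flux vs Model S1: 3+2+5+4+5 = 19 for Flux, 0 for Model S1 — Flux by 19–0.
Flux vs Echo: 2+5+5 = 12 for Flux, 7 for Echo — Flux by 12–7.
Flux–Bolt: Bolt 10–9.
Flux vs Concept 1: Flux wins 19–0.
Model S1 vs Echo: 2+5+5 = 12 for Model S1, 7 for Echo — Model S1 by 12–7.
Model S1 vs Bolt: 0 for Model S1, 19 for Bolt — Bolt by 19–0.
Model S1 vs Concept 1: Model S1 wins 10–9.
Echo vs Bolt: Bolt, 15–4.
Echo vs Concept 1: Echo, 17–2.
Bolt–Concept 1: Bolt 19–0.
Only Concept 1 has no wins; Concept 1 is the Condorcet loser.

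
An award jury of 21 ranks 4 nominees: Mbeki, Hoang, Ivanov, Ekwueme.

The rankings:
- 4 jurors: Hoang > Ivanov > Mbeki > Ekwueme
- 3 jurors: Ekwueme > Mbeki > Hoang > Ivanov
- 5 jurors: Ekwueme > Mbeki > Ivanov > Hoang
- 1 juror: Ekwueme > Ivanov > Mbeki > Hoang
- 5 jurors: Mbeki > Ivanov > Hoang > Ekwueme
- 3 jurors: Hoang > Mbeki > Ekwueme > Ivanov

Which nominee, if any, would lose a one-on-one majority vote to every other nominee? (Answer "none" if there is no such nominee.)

Head-to-head results (21 jurors):
Mbeki vs Hoang: Mbeki, 14–7.
Mbeki vs Ivanov: Mbeki wins 16–5.
Mbeki vs Ekwueme: Mbeki wins 12–9.
Hoang vs Ivanov: 10 to 11, Ivanov.
Hoang–Ekwueme: Hoang 12–9.
Ivanov vs Ekwueme: Ekwueme, 12–9.
No nominee is winless: Mbeki beats Hoang; Hoang beats Ekwueme; Ivanov beats Hoang; Ekwueme beats Ivanov. There is no Condorcet loser.

none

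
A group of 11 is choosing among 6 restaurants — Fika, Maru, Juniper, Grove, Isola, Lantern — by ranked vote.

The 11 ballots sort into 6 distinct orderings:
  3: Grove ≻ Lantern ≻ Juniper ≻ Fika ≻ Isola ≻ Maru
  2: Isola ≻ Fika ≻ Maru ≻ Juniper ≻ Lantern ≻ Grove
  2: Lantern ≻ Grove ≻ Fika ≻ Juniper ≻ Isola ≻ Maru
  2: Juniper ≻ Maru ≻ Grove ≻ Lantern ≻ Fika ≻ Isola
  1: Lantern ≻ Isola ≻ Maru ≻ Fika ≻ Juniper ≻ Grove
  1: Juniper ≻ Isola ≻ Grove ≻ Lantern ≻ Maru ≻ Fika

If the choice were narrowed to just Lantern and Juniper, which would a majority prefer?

Lantern

Ballots ranking Lantern above Juniper: 3 + 2 + 1 = 6.
Ballots ranking Juniper above Lantern: 11 − 6 = 5.
Lantern wins the head-to-head 6–5.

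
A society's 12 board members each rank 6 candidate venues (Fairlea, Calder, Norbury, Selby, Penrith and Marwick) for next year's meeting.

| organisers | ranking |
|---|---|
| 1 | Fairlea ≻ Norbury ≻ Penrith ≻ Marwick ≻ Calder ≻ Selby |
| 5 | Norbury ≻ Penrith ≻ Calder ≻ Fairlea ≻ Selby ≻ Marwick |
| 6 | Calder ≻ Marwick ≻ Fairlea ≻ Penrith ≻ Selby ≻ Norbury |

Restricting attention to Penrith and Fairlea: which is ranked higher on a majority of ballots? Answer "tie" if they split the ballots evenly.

Fairlea

Ballots ranking Penrith above Fairlea: 5.
Ballots ranking Fairlea above Penrith: 12 − 5 = 7.
Fairlea wins the head-to-head 7–5.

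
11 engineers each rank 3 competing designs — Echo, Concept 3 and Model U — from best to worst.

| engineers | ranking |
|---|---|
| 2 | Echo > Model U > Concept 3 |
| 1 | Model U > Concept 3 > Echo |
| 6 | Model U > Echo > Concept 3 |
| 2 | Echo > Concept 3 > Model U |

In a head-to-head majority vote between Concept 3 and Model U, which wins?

Ballots ranking Concept 3 above Model U: 2.
Ballots ranking Model U above Concept 3: 11 − 2 = 9.
Model U wins the head-to-head 9–2.

Model U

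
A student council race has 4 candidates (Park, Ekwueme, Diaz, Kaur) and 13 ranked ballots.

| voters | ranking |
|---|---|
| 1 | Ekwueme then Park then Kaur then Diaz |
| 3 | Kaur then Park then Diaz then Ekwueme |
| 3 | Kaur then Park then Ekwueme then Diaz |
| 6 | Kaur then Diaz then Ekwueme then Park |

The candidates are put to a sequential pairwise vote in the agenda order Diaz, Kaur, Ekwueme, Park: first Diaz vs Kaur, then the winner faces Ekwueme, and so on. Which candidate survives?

Kaur

Round 1: Diaz vs Kaur — 0–13, Kaur advances.
Round 2: Kaur vs Ekwueme — 12–1, Kaur advances.
Round 3: Kaur vs Park — 12–1, Kaur advances.
Kaur survives the agenda.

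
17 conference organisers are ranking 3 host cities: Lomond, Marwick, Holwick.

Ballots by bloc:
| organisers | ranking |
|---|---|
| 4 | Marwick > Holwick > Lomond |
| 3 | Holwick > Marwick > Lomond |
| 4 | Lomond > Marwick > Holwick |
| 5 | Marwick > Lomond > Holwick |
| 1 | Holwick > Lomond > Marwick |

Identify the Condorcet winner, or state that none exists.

Marwick

Check each pair by majority over 17 ballots:
Lomond–Marwick: Marwick 12–5.
Lomond vs Holwick: Lomond wins 9–8.
Marwick vs Holwick: Marwick, 13–4.
Marwick defeats every rival head-to-head and is the Condorcet winner.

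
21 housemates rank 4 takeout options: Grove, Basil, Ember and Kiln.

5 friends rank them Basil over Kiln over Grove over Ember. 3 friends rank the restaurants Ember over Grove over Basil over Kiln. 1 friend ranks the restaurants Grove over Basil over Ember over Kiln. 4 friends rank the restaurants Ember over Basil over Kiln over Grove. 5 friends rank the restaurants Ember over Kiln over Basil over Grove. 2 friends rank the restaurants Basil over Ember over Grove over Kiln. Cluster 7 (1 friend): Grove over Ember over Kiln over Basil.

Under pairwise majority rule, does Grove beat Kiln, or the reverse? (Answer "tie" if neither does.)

Ballots ranking Grove above Kiln: 3 + 1 + 2 + 1 = 7.
Ballots ranking Kiln above Grove: 21 − 7 = 14.
Kiln wins the head-to-head 14–7.

Kiln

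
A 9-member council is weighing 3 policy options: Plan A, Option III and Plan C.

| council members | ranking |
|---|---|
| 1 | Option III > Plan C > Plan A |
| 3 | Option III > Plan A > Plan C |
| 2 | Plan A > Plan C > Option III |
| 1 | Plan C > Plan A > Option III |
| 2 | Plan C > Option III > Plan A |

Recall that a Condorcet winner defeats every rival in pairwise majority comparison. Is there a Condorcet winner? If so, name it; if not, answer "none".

Head-to-head results (9 council members):
Plan A vs Option III: Option III, 6–3.
Plan A vs Plan C: Plan A preferred on 3+2 = 5 ballots; Plan A wins 5–4.
Option III–Plan C: Plan C 5–4.
Each option drops at least one matchup (Plan A loses to Option III; Option III loses to Plan C; Plan C loses to Plan A); the cycle Plan A > Plan C > Option III > Plan A rules out a Condorcet winner.

none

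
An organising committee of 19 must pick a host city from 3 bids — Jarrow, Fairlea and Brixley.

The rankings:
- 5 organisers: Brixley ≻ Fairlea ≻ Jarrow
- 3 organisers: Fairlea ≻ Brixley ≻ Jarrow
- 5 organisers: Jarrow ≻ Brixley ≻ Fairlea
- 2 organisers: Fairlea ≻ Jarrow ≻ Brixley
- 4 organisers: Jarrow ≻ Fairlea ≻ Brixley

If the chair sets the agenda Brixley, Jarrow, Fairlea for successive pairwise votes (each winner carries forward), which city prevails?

Fairlea

Round 1: Brixley vs Jarrow — 8–11, Jarrow advances.
Round 2: Jarrow vs Fairlea — 9–10, Fairlea advances.
Fairlea survives the agenda.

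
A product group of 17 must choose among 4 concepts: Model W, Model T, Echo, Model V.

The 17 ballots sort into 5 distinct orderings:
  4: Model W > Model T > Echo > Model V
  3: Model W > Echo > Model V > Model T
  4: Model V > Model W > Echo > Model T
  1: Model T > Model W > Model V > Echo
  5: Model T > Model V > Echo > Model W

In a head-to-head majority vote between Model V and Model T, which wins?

Model T

Ballots ranking Model V above Model T: 3 + 4 = 7.
Ballots ranking Model T above Model V: 17 − 7 = 10.
Model T wins the head-to-head 10–7.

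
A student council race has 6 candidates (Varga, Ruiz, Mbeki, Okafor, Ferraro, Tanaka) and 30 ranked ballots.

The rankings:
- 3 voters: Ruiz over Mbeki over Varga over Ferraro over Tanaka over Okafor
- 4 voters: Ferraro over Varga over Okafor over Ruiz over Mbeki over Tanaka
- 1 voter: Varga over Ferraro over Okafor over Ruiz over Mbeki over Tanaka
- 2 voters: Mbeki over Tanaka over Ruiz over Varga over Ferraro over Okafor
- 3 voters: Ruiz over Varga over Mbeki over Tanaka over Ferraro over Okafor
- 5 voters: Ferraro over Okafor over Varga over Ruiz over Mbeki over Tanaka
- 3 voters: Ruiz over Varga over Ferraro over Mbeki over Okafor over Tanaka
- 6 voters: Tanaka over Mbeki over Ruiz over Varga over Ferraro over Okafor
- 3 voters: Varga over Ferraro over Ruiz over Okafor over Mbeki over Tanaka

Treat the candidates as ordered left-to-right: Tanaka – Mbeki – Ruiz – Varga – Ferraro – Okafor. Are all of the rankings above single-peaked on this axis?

yes

Axis positions: Tanaka=1, Mbeki=2, Ruiz=3, Varga=4, Ferraro=5, Okafor=6.
Group 1 (peak Ruiz at position 3): ranking walks positions 3-2-4-5-1-6, expanding outward from the peak — single-peaked.
Group 2 (peak Ferraro at position 5): ranking walks positions 5-4-6-3-2-1, expanding outward from the peak — single-peaked.
Group 3 (peak Varga at position 4): ranking walks positions 4-5-6-3-2-1, expanding outward from the peak — single-peaked.
Group 4 (peak Mbeki at position 2): ranking walks positions 2-1-3-4-5-6, expanding outward from the peak — single-peaked.
Group 5 (peak Ruiz at position 3): ranking walks positions 3-4-2-1-5-6, expanding outward from the peak — single-peaked.
Group 6 (peak Ferraro at position 5): ranking walks positions 5-6-4-3-2-1, expanding outward from the peak — single-peaked.
Group 7 (peak Ruiz at position 3): ranking walks positions 3-4-5-2-6-1, expanding outward from the peak — single-peaked.
Group 8 (peak Tanaka at position 1): ranking walks positions 1-2-3-4-5-6, expanding outward from the peak — single-peaked.
Group 9 (peak Varga at position 4): ranking walks positions 4-5-3-6-2-1, expanding outward from the peak — single-peaked.
Every ranking is single-peaked on this axis.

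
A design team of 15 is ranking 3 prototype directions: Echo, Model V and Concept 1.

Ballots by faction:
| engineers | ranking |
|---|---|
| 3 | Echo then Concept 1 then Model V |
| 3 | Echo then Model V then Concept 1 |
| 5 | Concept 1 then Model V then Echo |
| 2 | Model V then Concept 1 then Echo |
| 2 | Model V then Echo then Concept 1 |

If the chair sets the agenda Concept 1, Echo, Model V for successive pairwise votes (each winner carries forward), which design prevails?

Round 1: Concept 1 vs Echo — 7–8, Echo advances.
Round 2: Echo vs Model V — 6–9, Model V advances.
The agenda winner is Model V.

Model V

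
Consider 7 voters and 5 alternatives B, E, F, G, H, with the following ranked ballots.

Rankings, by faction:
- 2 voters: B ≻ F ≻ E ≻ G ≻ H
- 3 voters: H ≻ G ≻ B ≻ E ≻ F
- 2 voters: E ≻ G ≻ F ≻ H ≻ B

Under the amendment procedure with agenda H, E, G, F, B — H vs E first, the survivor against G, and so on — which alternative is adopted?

Round 1: H vs E — 3–4, E advances.
Round 2: E vs G — 4–3, E advances.
Round 3: E vs F — 5–2, E advances.
Round 4: E vs B — 2–5, B advances.
The agenda winner is B.

B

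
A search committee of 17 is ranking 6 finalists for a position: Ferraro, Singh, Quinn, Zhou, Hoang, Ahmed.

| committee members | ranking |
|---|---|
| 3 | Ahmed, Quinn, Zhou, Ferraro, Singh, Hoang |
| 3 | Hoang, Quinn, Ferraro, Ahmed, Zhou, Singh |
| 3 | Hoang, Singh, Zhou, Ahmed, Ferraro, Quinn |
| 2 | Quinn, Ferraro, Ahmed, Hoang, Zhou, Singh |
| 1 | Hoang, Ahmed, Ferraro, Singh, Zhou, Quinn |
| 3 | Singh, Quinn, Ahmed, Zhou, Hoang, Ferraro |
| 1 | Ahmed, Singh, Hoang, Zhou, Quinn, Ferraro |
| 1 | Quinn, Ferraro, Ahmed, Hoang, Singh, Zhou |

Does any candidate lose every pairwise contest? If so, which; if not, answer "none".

Pairwise majorities:
Ferraro–Singh: Ferraro 10–7.
Ferraro vs Quinn: 4 to 13, Quinn.
Ferraro–Zhou: Zhou 10–7.
Ferraro vs Hoang: 6 to 11, Hoang.
Ferraro vs Ahmed: Ferraro is ranked higher on 3+2+1 = 6 ballots, Ahmed on 11. Ahmed wins 11–6.
Singh vs Quinn: 3+1+3+1 = 8 for Singh, 9 for Quinn — Quinn by 9–8.
Singh–Zhou: Singh 9–8.
Singh vs Hoang: Hoang wins 10–7.
Singh vs Ahmed: 6 to 11, Ahmed.
Quinn vs Zhou: Quinn, 12–5.
Quinn vs Hoang: 9 to 8, Quinn.
Quinn–Ahmed: Quinn 9–8.
Zhou vs Hoang: Hoang wins 11–6.
Zhou vs Ahmed: 3 for Zhou, 14 for Ahmed — Ahmed by 14–3.
Hoang vs Ahmed: Hoang preferred on 3+3+1 = 7 ballots; Ahmed wins 10–7.
No candidate is winless: Ferraro beats Singh; Singh beats Zhou; Quinn beats Ferraro; Zhou beats Ferraro; Hoang beats Ferraro; Ahmed beats Ferraro. There is no Condorcet loser.

none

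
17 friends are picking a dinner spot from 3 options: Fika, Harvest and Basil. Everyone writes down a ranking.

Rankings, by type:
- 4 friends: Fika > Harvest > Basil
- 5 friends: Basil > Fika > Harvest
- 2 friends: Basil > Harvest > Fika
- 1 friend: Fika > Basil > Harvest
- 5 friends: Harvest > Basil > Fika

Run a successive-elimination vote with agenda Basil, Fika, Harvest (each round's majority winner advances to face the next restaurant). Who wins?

Harvest

Round 1: Basil vs Fika — 12–5, Basil advances.
Round 2: Basil vs Harvest — 8–9, Harvest advances.
Harvest survives the agenda.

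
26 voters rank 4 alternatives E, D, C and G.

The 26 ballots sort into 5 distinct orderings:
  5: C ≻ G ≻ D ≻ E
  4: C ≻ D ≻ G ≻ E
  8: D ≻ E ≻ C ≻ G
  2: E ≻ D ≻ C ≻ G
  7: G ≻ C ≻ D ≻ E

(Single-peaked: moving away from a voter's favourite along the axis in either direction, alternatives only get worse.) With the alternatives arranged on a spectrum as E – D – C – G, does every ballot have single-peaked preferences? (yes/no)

Axis positions: E=1, D=2, C=3, G=4.
Type 1 (peak C at position 3): ranking walks positions 3-4-2-1, expanding outward from the peak — single-peaked.
Type 2 (peak C at position 3): ranking walks positions 3-2-4-1, expanding outward from the peak — single-peaked.
Type 3 (peak D at position 2): ranking walks positions 2-1-3-4, expanding outward from the peak — single-peaked.
Type 4 (peak E at position 1): ranking walks positions 1-2-3-4, expanding outward from the peak — single-peaked.
Type 5 (peak G at position 4): ranking walks positions 4-3-2-1, expanding outward from the peak — single-peaked.
Every ranking is single-peaked on this axis.

yes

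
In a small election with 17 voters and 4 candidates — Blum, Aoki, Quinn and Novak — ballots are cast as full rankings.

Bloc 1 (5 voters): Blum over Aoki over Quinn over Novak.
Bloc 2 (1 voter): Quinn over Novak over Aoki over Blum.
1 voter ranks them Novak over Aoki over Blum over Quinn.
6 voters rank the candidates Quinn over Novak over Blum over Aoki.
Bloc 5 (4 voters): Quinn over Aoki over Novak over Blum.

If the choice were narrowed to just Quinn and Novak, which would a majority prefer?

Quinn

Ballots ranking Quinn above Novak: 5 + 1 + 6 + 4 = 16.
Ballots ranking Novak above Quinn: 17 − 16 = 1.
Quinn wins the head-to-head 16–1.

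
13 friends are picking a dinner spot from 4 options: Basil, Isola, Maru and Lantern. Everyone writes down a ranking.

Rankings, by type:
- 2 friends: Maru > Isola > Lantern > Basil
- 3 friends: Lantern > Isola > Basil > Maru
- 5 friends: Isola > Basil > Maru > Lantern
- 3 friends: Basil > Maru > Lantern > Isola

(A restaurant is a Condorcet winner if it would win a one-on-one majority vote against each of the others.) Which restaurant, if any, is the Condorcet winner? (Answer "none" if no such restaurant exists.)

Head-to-head results (13 friends):
Basil vs Isola: Isola wins 10–3.
Basil–Maru: Basil 11–2.
Basil vs Lantern: Basil preferred on 5+3 = 8 ballots; Basil wins 8–5.
Isola–Maru: Isola 8–5.
Isola vs Lantern: Isola wins 7–6.
Maru vs Lantern: 10 to 3, Maru.
Isola defeats every rival head-to-head and is the Condorcet winner.

Isola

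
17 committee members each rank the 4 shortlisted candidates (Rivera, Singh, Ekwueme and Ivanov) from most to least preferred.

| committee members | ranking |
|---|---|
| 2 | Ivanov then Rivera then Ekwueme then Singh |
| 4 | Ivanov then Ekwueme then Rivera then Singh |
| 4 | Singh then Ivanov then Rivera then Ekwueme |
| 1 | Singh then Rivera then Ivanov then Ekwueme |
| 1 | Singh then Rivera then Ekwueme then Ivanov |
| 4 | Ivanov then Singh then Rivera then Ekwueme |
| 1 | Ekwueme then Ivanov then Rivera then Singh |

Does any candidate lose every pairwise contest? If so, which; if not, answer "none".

Ekwueme

Pairwise majorities:
Rivera vs Singh: Singh, 10–7.
Rivera vs Ekwueme: Rivera wins 12–5.
Rivera vs Ivanov: Ivanov wins 15–2.
Singh vs Ekwueme: Singh wins 10–7.
Singh vs Ivanov: Ivanov, 11–6.
Ekwueme vs Ivanov: Ekwueme is ranked higher on 1+1 = 2 ballots, Ivanov on 15. Ivanov wins 15–2.
Ekwueme loses to every other candidate — it is the Condorcet loser.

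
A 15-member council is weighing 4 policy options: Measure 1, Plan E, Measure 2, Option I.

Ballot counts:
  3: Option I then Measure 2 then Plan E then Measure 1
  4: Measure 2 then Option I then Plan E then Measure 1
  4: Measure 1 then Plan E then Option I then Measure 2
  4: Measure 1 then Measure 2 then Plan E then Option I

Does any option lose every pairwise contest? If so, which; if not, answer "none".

Option I

Head-to-head results (15 council members):
Measure 1 vs Plan E: Measure 1, 8–7.
Measure 1 vs Measure 2: Measure 1 wins 8–7.
Measure 1 vs Option I: 4+4 = 8 for Measure 1, 7 for Option I — Measure 1 by 8–7.
Plan E vs Measure 2: Measure 2, 11–4.
Plan E vs Option I: Plan E preferred on 4+4 = 8 ballots; Plan E wins 8–7.
Measure 2 vs Option I: 8 to 7, Measure 2.
Option I loses to every other option — it is the Condorcet loser.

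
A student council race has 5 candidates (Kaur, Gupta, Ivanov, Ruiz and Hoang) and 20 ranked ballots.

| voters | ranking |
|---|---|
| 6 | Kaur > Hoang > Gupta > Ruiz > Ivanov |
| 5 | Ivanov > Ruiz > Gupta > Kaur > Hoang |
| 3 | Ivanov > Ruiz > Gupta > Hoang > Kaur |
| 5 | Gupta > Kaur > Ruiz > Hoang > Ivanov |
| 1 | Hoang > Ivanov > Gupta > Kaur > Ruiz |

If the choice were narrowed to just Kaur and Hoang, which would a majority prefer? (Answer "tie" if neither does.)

Ballots ranking Kaur above Hoang: 6 + 5 + 5 = 16.
Ballots ranking Hoang above Kaur: 20 − 16 = 4.
Kaur wins the head-to-head 16–4.

Kaur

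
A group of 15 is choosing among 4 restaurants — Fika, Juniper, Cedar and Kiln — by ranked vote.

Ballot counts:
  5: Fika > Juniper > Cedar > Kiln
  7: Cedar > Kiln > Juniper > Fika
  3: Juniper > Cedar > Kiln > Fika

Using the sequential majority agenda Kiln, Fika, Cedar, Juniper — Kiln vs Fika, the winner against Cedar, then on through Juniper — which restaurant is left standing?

Round 1: Kiln vs Fika — 10–5, Kiln advances.
Round 2: Kiln vs Cedar — 0–15, Cedar advances.
Round 3: Cedar vs Juniper — 7–8, Juniper advances.
Juniper survives the agenda.

Juniper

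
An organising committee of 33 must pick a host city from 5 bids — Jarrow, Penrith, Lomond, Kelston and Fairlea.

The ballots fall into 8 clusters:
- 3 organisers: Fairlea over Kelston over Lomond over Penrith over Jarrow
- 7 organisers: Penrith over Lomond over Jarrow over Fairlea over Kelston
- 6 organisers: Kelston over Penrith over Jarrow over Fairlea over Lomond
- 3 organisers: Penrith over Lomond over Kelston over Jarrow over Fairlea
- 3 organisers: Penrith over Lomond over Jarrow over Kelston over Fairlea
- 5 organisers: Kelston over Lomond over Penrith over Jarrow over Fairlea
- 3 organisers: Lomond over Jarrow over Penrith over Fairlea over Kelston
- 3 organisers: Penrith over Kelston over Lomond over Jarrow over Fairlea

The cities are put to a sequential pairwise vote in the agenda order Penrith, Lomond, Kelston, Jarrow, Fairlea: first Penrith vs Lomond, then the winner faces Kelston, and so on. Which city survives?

Penrith

Round 1: Penrith vs Lomond — 22–11, Penrith advances.
Round 2: Penrith vs Kelston — 19–14, Penrith advances.
Round 3: Penrith vs Jarrow — 30–3, Penrith advances.
Round 4: Penrith vs Fairlea — 30–3, Penrith advances.
Penrith survives the agenda.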